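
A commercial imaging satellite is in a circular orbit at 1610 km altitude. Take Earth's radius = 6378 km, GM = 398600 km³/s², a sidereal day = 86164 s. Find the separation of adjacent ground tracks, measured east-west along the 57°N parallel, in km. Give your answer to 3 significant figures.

Semi-major axis a = 6378 + 1610 = 7988 km. Period T = 2π√(a³/μ) = 2π√(7988³/398600) = 7105.1 s = 118.42 min.
Node shift per orbit = (7105.1/86164) × 360° = 29.69°.
Equatorial spacing = 29.69 × 111.3 km/° = 3305 km.
At 57° latitude, spacing = 3305 × cos(57°) = 1800 km.

1800 km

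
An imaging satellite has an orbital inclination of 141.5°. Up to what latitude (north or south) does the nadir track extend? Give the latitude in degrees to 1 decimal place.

Retrograde orbit: the ground track reaches ±(180° − i) = ±(180 − 141.5) = ±38.5°.

38.5°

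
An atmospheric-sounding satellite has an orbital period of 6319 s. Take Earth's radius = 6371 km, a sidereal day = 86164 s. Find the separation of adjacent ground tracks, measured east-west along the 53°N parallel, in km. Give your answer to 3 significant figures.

Node shift per orbit = (6319.0/86164) × 360° = 26.40°.
Equatorial spacing = 26.40 × 111.2 km/° = 2936 km.
At 53° latitude, spacing = 2936 × cos(53°) = 1767 km.

1770 km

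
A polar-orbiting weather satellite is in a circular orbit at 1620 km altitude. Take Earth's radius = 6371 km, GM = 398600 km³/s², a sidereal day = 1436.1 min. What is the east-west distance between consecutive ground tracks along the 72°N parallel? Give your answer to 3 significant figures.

1020 km

Semi-major axis a = 6371 + 1620 = 7991 km. Period T = 2π√(a³/μ) = 2π√(7991³/398600) = 7109.1 s = 118.48 min.
Node shift per orbit = (7109.1/86166) × 360° = 29.70°.
Equatorial spacing = 29.70 × 111.2 km/° = 3303 km.
At 72° latitude, spacing = 3303 × cos(72°) = 1021 km.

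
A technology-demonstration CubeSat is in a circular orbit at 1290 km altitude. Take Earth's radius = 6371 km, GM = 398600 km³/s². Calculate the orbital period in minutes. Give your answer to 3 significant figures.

111 min

Semi-major axis a = 6371 + 1290 = 7661 km. Period T = 2π√(a³/μ) = 2π√(7661³/398600) = 6673.3 s = 111.22 min.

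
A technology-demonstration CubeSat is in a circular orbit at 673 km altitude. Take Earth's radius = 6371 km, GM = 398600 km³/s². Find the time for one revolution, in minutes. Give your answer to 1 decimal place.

Semi-major axis a = 6371 + 673 = 7044 km. Period T = 2π√(a³/μ) = 2π√(7044³/398600) = 5883.6 s = 98.06 min.

98.1 min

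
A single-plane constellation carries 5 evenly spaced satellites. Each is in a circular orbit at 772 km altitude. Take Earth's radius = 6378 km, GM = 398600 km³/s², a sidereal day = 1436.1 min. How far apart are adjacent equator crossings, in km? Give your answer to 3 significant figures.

Semi-major axis a = 6378 + 772 = 7150 km. Period T = 2π√(a³/μ) = 2π√(7150³/398600) = 6016.9 s = 100.28 min.
Single-satellite node shift = (6016.9/86166) × 360° = 25.14°.
With 5 satellites evenly phased, successive equator crossings are 25.14/5 = 5.028° apart.
That is 5.028 × 111.3 = 560 km at the equator.

560 km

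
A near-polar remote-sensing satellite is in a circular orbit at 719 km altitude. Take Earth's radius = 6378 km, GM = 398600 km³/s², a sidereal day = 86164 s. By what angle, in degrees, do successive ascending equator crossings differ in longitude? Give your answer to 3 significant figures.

Semi-major axis a = 6378 + 719 = 7097 km. Period T = 2π√(a³/μ) = 2π√(7097³/398600) = 5950.1 s = 99.17 min.
During one orbit Earth rotates (5950.1 / 86164) × 360° = 24.86°.

24.9°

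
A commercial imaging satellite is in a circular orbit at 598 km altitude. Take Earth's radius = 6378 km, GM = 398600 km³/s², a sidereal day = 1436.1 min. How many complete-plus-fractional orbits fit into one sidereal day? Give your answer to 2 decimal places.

Semi-major axis a = 6378 + 598 = 6976 km. Period T = 2π√(a³/μ) = 2π√(6976³/398600) = 5798.6 s = 96.64 min.
Orbits per sidereal day = 86166 / 5798.6 = 14.860.

14.86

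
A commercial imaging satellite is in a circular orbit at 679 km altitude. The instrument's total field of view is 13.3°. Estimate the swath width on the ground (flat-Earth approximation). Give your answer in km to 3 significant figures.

Half-angle = 13.3°/2 = 6.65°.
Swath width ≈ 2h·tan(θ/2) = 2 × 679 × tan(6.65°) = 158.3 km.

158 km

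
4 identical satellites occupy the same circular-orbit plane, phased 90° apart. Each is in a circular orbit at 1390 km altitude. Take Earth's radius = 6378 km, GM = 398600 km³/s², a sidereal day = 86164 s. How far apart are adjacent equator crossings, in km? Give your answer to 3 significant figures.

Semi-major axis a = 6378 + 1390 = 7768 km. Period T = 2π√(a³/μ) = 2π√(7768³/398600) = 6813.6 s = 113.56 min.
Single-satellite node shift = (6813.6/86164) × 360° = 28.47°.
With 4 satellites evenly phased, successive equator crossings are 28.47/4 = 7.117° apart.
That is 7.117 × 111.3 = 792 km at the equator.

792 km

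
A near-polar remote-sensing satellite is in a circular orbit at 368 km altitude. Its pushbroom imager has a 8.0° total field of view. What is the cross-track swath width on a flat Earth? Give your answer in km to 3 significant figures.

51.5 km

Half-angle = 8.0°/2 = 4°.
Swath width ≈ 2h·tan(θ/2) = 2 × 368 × tan(4°) = 51.5 km.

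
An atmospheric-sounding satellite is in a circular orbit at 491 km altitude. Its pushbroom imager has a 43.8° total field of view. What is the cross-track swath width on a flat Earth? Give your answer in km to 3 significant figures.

395 km

Half-angle = 43.8°/2 = 21.9°.
Swath width ≈ 2h·tan(θ/2) = 2 × 491 × tan(21.9°) = 394.8 km.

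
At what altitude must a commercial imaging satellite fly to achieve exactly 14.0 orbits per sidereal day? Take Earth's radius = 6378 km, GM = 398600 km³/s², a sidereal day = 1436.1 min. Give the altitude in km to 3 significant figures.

Required period T = 86166 / 14.0 = 6154.7 s.
From T = 2π√(a³/μ): a = (μ T²/4π²)^(1/3) = (398600 × 6154.7² / 4π²)^(1/3) = 7259 km.
Altitude h = a − R = 7259 − 6378 = 881 km.

881 km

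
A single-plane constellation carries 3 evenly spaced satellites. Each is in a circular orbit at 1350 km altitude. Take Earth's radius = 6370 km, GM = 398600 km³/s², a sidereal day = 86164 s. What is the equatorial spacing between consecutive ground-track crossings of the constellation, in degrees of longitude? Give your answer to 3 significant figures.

Semi-major axis a = 6370 + 1350 = 7720 km. Period T = 2π√(a³/μ) = 2π√(7720³/398600) = 6750.5 s = 112.51 min.
Single-satellite node shift = (6750.5/86164) × 360° = 28.20°.
With 3 satellites evenly phased, successive equator crossings are 28.20/3 = 9.401° apart.

9.40°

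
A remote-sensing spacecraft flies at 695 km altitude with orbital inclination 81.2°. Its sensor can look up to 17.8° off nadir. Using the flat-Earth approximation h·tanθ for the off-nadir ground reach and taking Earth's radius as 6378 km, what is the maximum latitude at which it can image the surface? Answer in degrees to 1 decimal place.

For a prograde orbit the ground track reaches latitude ±i = ±81.2°.
Sensor half-swath on the ground ≈ 695·tan(17.8°) = 223 km = 2.00° of latitude.
Maximum observable latitude ≈ 81.2 + 2.00 = 83.2°.

83.2°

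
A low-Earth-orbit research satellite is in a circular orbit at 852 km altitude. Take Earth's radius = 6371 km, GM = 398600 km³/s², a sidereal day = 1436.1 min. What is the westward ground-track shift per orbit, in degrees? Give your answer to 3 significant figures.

Semi-major axis a = 6371 + 852 = 7223 km. Period T = 2π√(a³/μ) = 2π√(7223³/398600) = 6109.2 s = 101.82 min.
During one orbit Earth rotates (6109.2 / 86166) × 360° = 25.52°.

25.5°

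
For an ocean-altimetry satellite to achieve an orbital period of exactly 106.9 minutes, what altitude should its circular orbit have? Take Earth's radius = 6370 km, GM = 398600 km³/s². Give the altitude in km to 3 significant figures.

1090 km

T = 106.9 min = 6414.0 s.
From T = 2π√(a³/μ): a = (μ T²/4π²)^(1/3) = (398600 × 6414.0² / 4π²)^(1/3) = 7461 km.
Altitude h = a − R = 7461 − 6370 = 1091 km.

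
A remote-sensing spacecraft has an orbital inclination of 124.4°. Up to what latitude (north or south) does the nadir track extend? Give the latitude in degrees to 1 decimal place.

55.6°

Retrograde orbit: the ground track reaches ±(180° − i) = ±(180 − 124.4) = ±55.6°.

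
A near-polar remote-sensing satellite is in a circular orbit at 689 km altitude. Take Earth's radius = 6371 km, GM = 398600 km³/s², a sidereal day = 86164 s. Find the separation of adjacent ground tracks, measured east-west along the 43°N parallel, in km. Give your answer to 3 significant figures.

Semi-major axis a = 6371 + 689 = 7060 km. Period T = 2π√(a³/μ) = 2π√(7060³/398600) = 5903.6 s = 98.39 min.
Node shift per orbit = (5903.6/86164) × 360° = 24.67°.
Equatorial spacing = 24.67 × 111.2 km/° = 2743 km.
At 43° latitude, spacing = 2743 × cos(43°) = 2006 km.

2010 km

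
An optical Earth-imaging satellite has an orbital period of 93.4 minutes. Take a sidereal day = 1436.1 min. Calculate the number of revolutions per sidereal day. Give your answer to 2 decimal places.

15.38

T = 93.4 min = 5604.0 s.
Orbits per sidereal day = 86166 / 5604.0 = 15.376.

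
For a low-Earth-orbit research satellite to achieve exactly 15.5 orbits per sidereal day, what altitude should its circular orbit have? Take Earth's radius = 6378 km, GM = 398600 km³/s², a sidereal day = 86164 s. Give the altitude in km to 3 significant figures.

404 km

Required period T = 86164 / 15.5 = 5559.0 s.
From T = 2π√(a³/μ): a = (μ T²/4π²)^(1/3) = (398600 × 5559.0² / 4π²)^(1/3) = 6782 km.
Altitude h = a − R = 6782 − 6378 = 404 km.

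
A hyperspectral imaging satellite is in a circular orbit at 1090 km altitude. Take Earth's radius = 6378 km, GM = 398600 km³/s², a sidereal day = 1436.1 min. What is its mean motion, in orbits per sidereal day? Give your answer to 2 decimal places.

Semi-major axis a = 6378 + 1090 = 7468 km. Period T = 2π√(a³/μ) = 2π√(7468³/398600) = 6422.7 s = 107.05 min.
Orbits per sidereal day = 86166 / 6422.7 = 13.416.

13.42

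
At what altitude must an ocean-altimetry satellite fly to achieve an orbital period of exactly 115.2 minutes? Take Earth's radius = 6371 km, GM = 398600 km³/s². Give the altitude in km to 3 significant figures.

1470 km

T = 115.2 min = 6912.0 s.
From T = 2π√(a³/μ): a = (μ T²/4π²)^(1/3) = (398600 × 6912.0² / 4π²)^(1/3) = 7843 km.
Altitude h = a − R = 7843 − 6371 = 1472 km.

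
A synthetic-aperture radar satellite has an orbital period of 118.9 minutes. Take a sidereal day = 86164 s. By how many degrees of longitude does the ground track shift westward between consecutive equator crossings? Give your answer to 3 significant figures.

29.8°

T = 118.9 min = 7134.0 s.
During one orbit Earth rotates (7134.0 / 86164) × 360° = 29.81°.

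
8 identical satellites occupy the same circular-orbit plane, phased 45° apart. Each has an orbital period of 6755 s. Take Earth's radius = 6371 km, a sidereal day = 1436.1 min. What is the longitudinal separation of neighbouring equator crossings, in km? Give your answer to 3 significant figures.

392 km

Single-satellite node shift = (6755.0/86166) × 360° = 28.22°.
With 8 satellites evenly phased, successive equator crossings are 28.22/8 = 3.528° apart.
That is 3.528 × 111.2 = 392 km at the equator.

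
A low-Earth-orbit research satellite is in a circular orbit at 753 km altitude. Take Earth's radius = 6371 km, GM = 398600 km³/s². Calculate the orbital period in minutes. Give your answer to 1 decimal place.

99.7 min

Semi-major axis a = 6371 + 753 = 7124 km. Period T = 2π√(a³/μ) = 2π√(7124³/398600) = 5984.1 s = 99.73 min.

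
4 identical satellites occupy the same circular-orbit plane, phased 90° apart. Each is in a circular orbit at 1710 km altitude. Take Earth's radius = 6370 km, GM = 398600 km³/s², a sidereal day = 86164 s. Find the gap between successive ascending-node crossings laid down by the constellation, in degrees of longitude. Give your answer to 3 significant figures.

7.55°

Semi-major axis a = 6370 + 1710 = 8080 km. Period T = 2π√(a³/μ) = 2π√(8080³/398600) = 7228.2 s = 120.47 min.
Single-satellite node shift = (7228.2/86164) × 360° = 30.20°.
With 4 satellites evenly phased, successive equator crossings are 30.20/4 = 7.550° apart.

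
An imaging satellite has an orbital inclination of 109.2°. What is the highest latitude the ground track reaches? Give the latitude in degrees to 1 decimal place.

70.8°

Retrograde orbit: the ground track reaches ±(180° − i) = ±(180 − 109.2) = ±70.8°.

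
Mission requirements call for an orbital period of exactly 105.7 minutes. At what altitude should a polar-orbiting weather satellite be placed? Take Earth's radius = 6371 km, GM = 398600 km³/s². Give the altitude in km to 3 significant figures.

T = 105.7 min = 6342.0 s.
From T = 2π√(a³/μ): a = (μ T²/4π²)^(1/3) = (398600 × 6342.0² / 4π²)^(1/3) = 7405 km.
Altitude h = a − R = 7405 − 6371 = 1034 km.

1030 km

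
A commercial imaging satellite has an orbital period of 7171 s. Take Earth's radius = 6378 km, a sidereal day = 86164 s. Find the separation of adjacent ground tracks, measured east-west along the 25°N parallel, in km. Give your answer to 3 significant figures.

3020 km

Node shift per orbit = (7171.0/86164) × 360° = 29.96°.
Equatorial spacing = 29.96 × 111.3 km/° = 3335 km.
At 25° latitude, spacing = 3335 × cos(25°) = 3023 km.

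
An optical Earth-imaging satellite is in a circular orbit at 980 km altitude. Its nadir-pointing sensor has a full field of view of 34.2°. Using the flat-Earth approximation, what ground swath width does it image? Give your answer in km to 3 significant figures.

603 km

Half-angle = 34.2°/2 = 17.1°.
Swath width ≈ 2h·tan(θ/2) = 2 × 980 × tan(17.1°) = 603.0 km.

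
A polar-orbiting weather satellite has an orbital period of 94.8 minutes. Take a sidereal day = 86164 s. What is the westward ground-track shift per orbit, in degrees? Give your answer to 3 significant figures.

23.8°

T = 94.8 min = 5688.0 s.
During one orbit Earth rotates (5688.0 / 86164) × 360° = 23.76°.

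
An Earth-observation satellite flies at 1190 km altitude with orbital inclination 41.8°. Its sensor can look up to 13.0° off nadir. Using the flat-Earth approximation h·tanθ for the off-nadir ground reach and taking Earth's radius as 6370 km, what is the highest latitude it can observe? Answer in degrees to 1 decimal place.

For a prograde orbit the ground track reaches latitude ±i = ±41.8°.
Sensor half-swath on the ground ≈ 1190·tan(13.0°) = 275 km = 2.47° of latitude.
Maximum observable latitude ≈ 41.8 + 2.47 = 44.3°.

44.3°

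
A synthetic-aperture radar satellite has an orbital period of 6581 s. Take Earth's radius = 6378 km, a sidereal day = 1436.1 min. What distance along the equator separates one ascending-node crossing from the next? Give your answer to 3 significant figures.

During one orbit Earth rotates (6581.0 / 86166) × 360° = 27.50°.
At the equator that is 27.50° × (2π·6378/360) km/° = 27.50 × 111.3 = 3061 km.

3060 km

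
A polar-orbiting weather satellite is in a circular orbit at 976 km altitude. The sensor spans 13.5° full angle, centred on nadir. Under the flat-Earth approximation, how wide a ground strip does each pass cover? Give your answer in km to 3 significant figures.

231 km

Half-angle = 13.5°/2 = 6.75°.
Swath width ≈ 2h·tan(θ/2) = 2 × 976 × tan(6.75°) = 231.0 km.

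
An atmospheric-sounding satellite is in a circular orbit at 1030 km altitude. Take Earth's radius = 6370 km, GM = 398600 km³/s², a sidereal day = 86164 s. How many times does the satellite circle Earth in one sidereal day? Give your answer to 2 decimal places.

Semi-major axis a = 6370 + 1030 = 7400 km. Period T = 2π√(a³/μ) = 2π√(7400³/398600) = 6335.2 s = 105.59 min.
Orbits per sidereal day = 86164 / 6335.2 = 13.601.

13.60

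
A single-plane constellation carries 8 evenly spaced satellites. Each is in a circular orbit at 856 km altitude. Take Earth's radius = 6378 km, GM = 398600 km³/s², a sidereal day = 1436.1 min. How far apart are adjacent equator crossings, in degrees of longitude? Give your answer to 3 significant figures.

3.20°

Semi-major axis a = 6378 + 856 = 7234 km. Period T = 2π√(a³/μ) = 2π√(7234³/398600) = 6123.2 s = 102.05 min.
Single-satellite node shift = (6123.2/86166) × 360° = 25.58°.
With 8 satellites evenly phased, successive equator crossings are 25.58/8 = 3.198° apart.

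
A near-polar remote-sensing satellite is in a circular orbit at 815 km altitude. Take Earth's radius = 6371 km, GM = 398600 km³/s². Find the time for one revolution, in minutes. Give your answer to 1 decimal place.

Semi-major axis a = 6371 + 815 = 7186 km. Period T = 2π√(a³/μ) = 2π√(7186³/398600) = 6062.4 s = 101.04 min.

101.0 min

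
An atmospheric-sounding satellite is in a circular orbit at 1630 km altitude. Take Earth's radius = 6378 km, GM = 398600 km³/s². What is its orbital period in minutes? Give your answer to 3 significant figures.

Semi-major axis a = 6378 + 1630 = 8008 km. Period T = 2π√(a³/μ) = 2π√(8008³/398600) = 7131.8 s = 118.86 min.

119 min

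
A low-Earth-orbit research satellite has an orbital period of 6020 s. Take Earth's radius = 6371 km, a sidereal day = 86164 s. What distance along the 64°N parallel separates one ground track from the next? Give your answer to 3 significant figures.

Node shift per orbit = (6020.0/86164) × 360° = 25.15°.
Equatorial spacing = 25.15 × 111.2 km/° = 2797 km.
At 64° latitude, spacing = 2797 × cos(64°) = 1226 km.

1230 km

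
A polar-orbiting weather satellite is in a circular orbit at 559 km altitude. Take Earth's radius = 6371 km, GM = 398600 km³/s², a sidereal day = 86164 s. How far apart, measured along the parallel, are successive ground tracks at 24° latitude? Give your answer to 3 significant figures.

Semi-major axis a = 6371 + 559 = 6930 km. Period T = 2π√(a³/μ) = 2π√(6930³/398600) = 5741.3 s = 95.69 min.
Node shift per orbit = (5741.3/86164) × 360° = 23.99°.
Equatorial spacing = 23.99 × 111.2 km/° = 2667 km.
At 24° latitude, spacing = 2667 × cos(24°) = 2437 km.

2440 km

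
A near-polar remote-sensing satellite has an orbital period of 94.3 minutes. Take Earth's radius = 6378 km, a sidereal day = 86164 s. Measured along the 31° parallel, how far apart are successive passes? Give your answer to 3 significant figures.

2260 km

T = 94.3 min = 5658.0 s.
Node shift per orbit = (5658.0/86164) × 360° = 23.64°.
Equatorial spacing = 23.64 × 111.3 km/° = 2631 km.
At 31° latitude, spacing = 2631 × cos(31°) = 2256 km.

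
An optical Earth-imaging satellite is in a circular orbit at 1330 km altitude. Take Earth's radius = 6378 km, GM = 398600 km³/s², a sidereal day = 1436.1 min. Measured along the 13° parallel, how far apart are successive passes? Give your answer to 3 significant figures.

3050 km

Semi-major axis a = 6378 + 1330 = 7708 km. Period T = 2π√(a³/μ) = 2π√(7708³/398600) = 6734.8 s = 112.25 min.
Node shift per orbit = (6734.8/86166) × 360° = 28.14°.
Equatorial spacing = 28.14 × 111.3 km/° = 3132 km.
At 13° latitude, spacing = 3132 × cos(13°) = 3052 km.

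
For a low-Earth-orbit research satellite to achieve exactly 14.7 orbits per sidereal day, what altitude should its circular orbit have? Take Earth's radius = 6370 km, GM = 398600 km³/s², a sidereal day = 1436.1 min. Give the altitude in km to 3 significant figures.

656 km

Required period T = 86166 / 14.7 = 5861.6 s.
From T = 2π√(a³/μ): a = (μ T²/4π²)^(1/3) = (398600 × 5861.6² / 4π²)^(1/3) = 7026 km.
Altitude h = a − R = 7026 − 6370 = 656 km.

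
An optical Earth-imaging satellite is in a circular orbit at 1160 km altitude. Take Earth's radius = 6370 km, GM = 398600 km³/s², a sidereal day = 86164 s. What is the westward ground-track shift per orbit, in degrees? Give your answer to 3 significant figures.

Semi-major axis a = 6370 + 1160 = 7530 km. Period T = 2π√(a³/μ) = 2π√(7530³/398600) = 6502.8 s = 108.38 min.
During one orbit Earth rotates (6502.8 / 86164) × 360° = 27.17°.

27.2°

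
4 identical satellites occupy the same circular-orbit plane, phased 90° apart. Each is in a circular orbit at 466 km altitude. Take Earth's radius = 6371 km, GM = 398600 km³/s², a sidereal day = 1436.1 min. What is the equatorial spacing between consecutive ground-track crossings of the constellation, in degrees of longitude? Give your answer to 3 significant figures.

5.88°

Semi-major axis a = 6371 + 466 = 6837 km. Period T = 2π√(a³/μ) = 2π√(6837³/398600) = 5626.1 s = 93.77 min.
Single-satellite node shift = (5626.1/86166) × 360° = 23.51°.
With 4 satellites evenly phased, successive equator crossings are 23.51/4 = 5.876° apart.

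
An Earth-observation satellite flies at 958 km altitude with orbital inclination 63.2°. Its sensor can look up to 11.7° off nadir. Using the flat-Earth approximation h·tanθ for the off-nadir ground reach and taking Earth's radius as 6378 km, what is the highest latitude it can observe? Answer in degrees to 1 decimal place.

65.0°

For a prograde orbit the ground track reaches latitude ±i = ±63.2°.
Sensor half-swath on the ground ≈ 958·tan(11.7°) = 198 km = 1.78° of latitude.
Maximum observable latitude ≈ 63.2 + 1.78 = 65.0°.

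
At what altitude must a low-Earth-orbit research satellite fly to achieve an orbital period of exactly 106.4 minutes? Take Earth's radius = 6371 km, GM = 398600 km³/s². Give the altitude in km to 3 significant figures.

1070 km

T = 106.4 min = 6384.0 s.
From T = 2π√(a³/μ): a = (μ T²/4π²)^(1/3) = (398600 × 6384.0² / 4π²)^(1/3) = 7438 km.
Altitude h = a − R = 7438 − 6371 = 1067 km.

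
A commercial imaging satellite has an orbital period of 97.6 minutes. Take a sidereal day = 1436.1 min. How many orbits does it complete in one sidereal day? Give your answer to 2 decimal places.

14.71

T = 97.6 min = 5856.0 s.
Orbits per sidereal day = 86166 / 5856.0 = 14.714.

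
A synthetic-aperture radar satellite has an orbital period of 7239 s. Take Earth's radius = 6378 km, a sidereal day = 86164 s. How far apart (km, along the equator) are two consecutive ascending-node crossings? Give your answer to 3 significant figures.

During one orbit Earth rotates (7239.0 / 86164) × 360° = 30.25°.
At the equator that is 30.25° × (2π·6378/360) km/° = 30.25 × 111.3 = 3367 km.

3370 km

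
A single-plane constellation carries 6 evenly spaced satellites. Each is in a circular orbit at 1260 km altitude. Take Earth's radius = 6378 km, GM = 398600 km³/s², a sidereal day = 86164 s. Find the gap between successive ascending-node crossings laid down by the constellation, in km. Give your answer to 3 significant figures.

Semi-major axis a = 6378 + 1260 = 7638 km. Period T = 2π√(a³/μ) = 2π√(7638³/398600) = 6643.3 s = 110.72 min.
Single-satellite node shift = (6643.3/86164) × 360° = 27.76°.
With 6 satellites evenly phased, successive equator crossings are 27.76/6 = 4.626° apart.
That is 4.626 × 111.3 = 515 km at the equator.

515 km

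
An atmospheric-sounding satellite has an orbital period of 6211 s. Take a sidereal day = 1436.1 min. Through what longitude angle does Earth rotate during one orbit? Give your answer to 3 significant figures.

25.9°

During one orbit Earth rotates (6211.0 / 86166) × 360° = 25.95°.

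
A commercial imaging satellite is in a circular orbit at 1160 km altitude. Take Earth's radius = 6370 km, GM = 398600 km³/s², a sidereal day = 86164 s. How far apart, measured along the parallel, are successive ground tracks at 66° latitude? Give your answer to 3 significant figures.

1230 km

Semi-major axis a = 6370 + 1160 = 7530 km. Period T = 2π√(a³/μ) = 2π√(7530³/398600) = 6502.8 s = 108.38 min.
Node shift per orbit = (6502.8/86164) × 360° = 27.17°.
Equatorial spacing = 27.17 × 111.2 km/° = 3021 km.
At 66° latitude, spacing = 3021 × cos(66°) = 1229 km.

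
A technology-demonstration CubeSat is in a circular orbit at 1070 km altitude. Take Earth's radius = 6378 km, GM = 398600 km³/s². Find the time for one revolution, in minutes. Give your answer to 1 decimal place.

Semi-major axis a = 6378 + 1070 = 7448 km. Period T = 2π√(a³/μ) = 2π√(7448³/398600) = 6396.9 s = 106.62 min.

106.6 min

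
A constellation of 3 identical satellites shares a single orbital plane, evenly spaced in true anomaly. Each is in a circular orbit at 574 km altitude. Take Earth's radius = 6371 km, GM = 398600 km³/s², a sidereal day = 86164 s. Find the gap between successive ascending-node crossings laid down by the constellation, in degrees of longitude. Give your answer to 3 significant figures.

Semi-major axis a = 6371 + 574 = 6945 km. Period T = 2π√(a³/μ) = 2π√(6945³/398600) = 5760.0 s = 96.00 min.
Single-satellite node shift = (5760.0/86164) × 360° = 24.07°.
With 3 satellites evenly phased, successive equator crossings are 24.07/3 = 8.022° apart.

8.02°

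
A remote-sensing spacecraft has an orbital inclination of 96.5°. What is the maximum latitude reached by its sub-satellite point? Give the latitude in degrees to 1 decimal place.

83.5°

Retrograde orbit: the ground track reaches ±(180° − i) = ±(180 − 96.5) = ±83.5°.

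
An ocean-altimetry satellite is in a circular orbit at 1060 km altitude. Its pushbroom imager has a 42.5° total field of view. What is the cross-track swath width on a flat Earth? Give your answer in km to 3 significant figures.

824 km

Half-angle = 42.5°/2 = 21.25°.
Swath width ≈ 2h·tan(θ/2) = 2 × 1060 × tan(21.25°) = 824.4 km.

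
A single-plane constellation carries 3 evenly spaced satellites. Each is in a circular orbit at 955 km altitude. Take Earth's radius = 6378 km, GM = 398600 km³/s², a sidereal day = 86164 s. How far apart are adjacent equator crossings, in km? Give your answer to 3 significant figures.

969 km

Semi-major axis a = 6378 + 955 = 7333 km. Period T = 2π√(a³/μ) = 2π√(7333³/398600) = 6249.3 s = 104.16 min.
Single-satellite node shift = (6249.3/86164) × 360° = 26.11°.
With 3 satellites evenly phased, successive equator crossings are 26.11/3 = 8.703° apart.
That is 8.703 × 111.3 = 969 km at the equator.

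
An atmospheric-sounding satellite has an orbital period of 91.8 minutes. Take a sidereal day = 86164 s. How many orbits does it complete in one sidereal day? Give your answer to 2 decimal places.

15.64

T = 91.8 min = 5508.0 s.
Orbits per sidereal day = 86164 / 5508.0 = 15.643.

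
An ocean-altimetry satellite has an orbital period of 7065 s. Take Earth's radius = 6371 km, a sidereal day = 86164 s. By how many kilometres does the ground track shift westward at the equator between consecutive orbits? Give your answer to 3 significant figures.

During one orbit Earth rotates (7065.0 / 86164) × 360° = 29.52°.
At the equator that is 29.52° × (2π·6371/360) km/° = 29.52 × 111.2 = 3282 km.

3280 km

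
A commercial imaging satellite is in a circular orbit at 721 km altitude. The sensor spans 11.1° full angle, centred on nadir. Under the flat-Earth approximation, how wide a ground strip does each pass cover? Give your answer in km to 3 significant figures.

Half-angle = 11.1°/2 = 5.55°.
Swath width ≈ 2h·tan(θ/2) = 2 × 721 × tan(5.55°) = 140.1 km.

140 km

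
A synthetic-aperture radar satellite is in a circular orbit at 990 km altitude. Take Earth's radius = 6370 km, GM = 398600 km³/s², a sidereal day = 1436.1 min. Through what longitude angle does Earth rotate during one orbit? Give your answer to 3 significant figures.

Semi-major axis a = 6370 + 990 = 7360 km. Period T = 2π√(a³/μ) = 2π√(7360³/398600) = 6283.9 s = 104.73 min.
During one orbit Earth rotates (6283.9 / 86166) × 360° = 26.25°.

26.3°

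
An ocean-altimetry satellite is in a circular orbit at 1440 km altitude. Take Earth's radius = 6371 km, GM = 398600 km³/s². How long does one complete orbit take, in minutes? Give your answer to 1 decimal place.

Semi-major axis a = 6371 + 1440 = 7811 km. Period T = 2π√(a³/μ) = 2π√(7811³/398600) = 6870.2 s = 114.50 min.

114.5 min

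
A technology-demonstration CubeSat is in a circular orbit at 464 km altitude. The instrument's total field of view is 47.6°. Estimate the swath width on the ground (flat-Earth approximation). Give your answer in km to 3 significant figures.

Half-angle = 47.6°/2 = 23.8°.
Swath width ≈ 2h·tan(θ/2) = 2 × 464 × tan(23.8°) = 409.3 km.

409 km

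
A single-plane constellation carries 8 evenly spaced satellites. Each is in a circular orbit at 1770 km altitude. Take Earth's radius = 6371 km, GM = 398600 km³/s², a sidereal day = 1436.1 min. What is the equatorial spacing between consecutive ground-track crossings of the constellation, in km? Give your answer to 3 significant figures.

425 km

Semi-major axis a = 6371 + 1770 = 8141 km. Period T = 2π√(a³/μ) = 2π√(8141³/398600) = 7310.2 s = 121.84 min.
Single-satellite node shift = (7310.2/86166) × 360° = 30.54°.
With 8 satellites evenly phased, successive equator crossings are 30.54/8 = 3.818° apart.
That is 3.818 × 111.2 = 425 km at the equator.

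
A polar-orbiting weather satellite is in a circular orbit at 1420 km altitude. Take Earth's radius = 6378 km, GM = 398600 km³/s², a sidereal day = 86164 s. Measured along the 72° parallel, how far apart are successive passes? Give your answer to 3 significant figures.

Semi-major axis a = 6378 + 1420 = 7798 km. Period T = 2π√(a³/μ) = 2π√(7798³/398600) = 6853.1 s = 114.22 min.
Node shift per orbit = (6853.1/86164) × 360° = 28.63°.
Equatorial spacing = 28.63 × 111.3 km/° = 3187 km.
At 72° latitude, spacing = 3187 × cos(72°) = 985 km.

985 km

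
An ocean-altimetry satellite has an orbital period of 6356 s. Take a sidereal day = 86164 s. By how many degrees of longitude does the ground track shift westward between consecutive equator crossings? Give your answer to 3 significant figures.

During one orbit Earth rotates (6356.0 / 86164) × 360° = 26.56°.

26.6°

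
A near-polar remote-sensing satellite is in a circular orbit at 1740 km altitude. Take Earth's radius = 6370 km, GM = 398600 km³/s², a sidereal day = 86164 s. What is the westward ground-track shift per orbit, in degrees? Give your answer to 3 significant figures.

Semi-major axis a = 6370 + 1740 = 8110 km. Period T = 2π√(a³/μ) = 2π√(8110³/398600) = 7268.5 s = 121.14 min.
During one orbit Earth rotates (7268.5 / 86164) × 360° = 30.37°.

30.4°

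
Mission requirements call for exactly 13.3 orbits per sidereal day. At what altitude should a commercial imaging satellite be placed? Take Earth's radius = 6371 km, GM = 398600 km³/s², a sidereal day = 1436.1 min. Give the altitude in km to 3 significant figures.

1140 km

Required period T = 86166 / 13.3 = 6478.6 s.
From T = 2π√(a³/μ): a = (μ T²/4π²)^(1/3) = (398600 × 6478.6² / 4π²)^(1/3) = 7511 km.
Altitude h = a − R = 7511 − 6371 = 1140 km.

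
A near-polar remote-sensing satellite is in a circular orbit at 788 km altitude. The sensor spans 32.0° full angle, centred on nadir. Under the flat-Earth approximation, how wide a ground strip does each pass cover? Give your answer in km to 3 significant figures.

452 km

Half-angle = 32.0°/2 = 16°.
Swath width ≈ 2h·tan(θ/2) = 2 × 788 × tan(16°) = 451.9 km.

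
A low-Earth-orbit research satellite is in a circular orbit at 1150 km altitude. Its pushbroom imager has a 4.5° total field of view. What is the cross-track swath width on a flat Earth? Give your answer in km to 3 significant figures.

Half-angle = 4.5°/2 = 2.25°.
Swath width ≈ 2h·tan(θ/2) = 2 × 1150 × tan(2.25°) = 90.4 km.

90.4 km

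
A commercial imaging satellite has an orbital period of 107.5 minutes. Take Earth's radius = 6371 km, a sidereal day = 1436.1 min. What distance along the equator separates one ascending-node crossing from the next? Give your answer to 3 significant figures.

3000 km

T = 107.5 min = 6450.0 s.
During one orbit Earth rotates (6450.0 / 86166) × 360° = 26.95°.
At the equator that is 26.95° × (2π·6371/360) km/° = 26.95 × 111.2 = 2996 km.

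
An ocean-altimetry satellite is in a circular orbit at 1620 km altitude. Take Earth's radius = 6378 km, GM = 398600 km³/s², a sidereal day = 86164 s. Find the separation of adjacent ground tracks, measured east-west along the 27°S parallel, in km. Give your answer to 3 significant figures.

2950 km

Semi-major axis a = 6378 + 1620 = 7998 km. Period T = 2π√(a³/μ) = 2π√(7998³/398600) = 7118.4 s = 118.64 min.
Node shift per orbit = (7118.4/86164) × 360° = 29.74°.
Equatorial spacing = 29.74 × 111.3 km/° = 3311 km.
At 27° latitude, spacing = 3311 × cos(27°) = 2950 km.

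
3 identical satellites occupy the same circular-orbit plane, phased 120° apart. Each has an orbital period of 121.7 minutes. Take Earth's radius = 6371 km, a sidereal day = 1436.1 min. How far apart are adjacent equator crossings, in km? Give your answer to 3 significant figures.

1130 km

T = 121.7 min = 7302.0 s.
Single-satellite node shift = (7302.0/86166) × 360° = 30.51°.
With 3 satellites evenly phased, successive equator crossings are 30.51/3 = 10.169° apart.
That is 10.169 × 111.2 = 1131 km at the equator.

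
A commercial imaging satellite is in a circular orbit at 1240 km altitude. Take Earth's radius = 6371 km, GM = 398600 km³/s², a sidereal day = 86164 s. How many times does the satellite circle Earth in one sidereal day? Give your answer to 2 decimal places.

13.04

Semi-major axis a = 6371 + 1240 = 7611 km. Period T = 2π√(a³/μ) = 2π√(7611³/398600) = 6608.1 s = 110.13 min.
Orbits per sidereal day = 86164 / 6608.1 = 13.039.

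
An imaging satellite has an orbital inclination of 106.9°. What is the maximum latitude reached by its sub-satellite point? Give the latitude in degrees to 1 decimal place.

Retrograde orbit: the ground track reaches ±(180° − i) = ±(180 − 106.9) = ±73.1°.

73.1°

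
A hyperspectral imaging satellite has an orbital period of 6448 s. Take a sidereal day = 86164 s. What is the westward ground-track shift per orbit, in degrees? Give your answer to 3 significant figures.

During one orbit Earth rotates (6448.0 / 86164) × 360° = 26.94°.

26.9°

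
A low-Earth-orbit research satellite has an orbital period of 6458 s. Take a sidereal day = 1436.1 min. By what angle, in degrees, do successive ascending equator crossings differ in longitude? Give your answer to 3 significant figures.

27.0°

During one orbit Earth rotates (6458.0 / 86166) × 360° = 26.98°.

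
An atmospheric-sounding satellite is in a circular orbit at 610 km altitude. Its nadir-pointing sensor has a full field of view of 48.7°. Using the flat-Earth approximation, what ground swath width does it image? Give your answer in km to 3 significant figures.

552 km

Half-angle = 48.7°/2 = 24.35°.
Swath width ≈ 2h·tan(θ/2) = 2 × 610 × tan(24.35°) = 552.1 km.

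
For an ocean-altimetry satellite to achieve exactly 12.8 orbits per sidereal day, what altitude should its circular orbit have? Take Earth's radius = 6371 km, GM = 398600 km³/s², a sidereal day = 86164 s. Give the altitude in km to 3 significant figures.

Required period T = 86164 / 12.8 = 6731.6 s.
From T = 2π√(a³/μ): a = (μ T²/4π²)^(1/3) = (398600 × 6731.6² / 4π²)^(1/3) = 7706 km.
Altitude h = a − R = 7706 − 6371 = 1335 km.

1330 km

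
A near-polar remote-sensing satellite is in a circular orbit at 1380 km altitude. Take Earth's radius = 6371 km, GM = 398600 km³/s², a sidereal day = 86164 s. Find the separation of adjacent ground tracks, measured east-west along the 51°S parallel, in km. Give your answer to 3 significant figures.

Semi-major axis a = 6371 + 1380 = 7751 km. Period T = 2π√(a³/μ) = 2π√(7751³/398600) = 6791.2 s = 113.19 min.
Node shift per orbit = (6791.2/86164) × 360° = 28.37°.
Equatorial spacing = 28.37 × 111.2 km/° = 3155 km.
At 51° latitude, spacing = 3155 × cos(51°) = 1986 km.

1990 km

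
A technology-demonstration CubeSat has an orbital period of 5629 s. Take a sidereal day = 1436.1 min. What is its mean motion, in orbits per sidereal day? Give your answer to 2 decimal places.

Orbits per sidereal day = 86166 / 5629.0 = 15.308.

15.31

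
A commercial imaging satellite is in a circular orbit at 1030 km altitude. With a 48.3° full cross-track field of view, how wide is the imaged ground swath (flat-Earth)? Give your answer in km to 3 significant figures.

924 km

Half-angle = 48.3°/2 = 24.15°.
Swath width ≈ 2h·tan(θ/2) = 2 × 1030 × tan(24.15°) = 923.6 km.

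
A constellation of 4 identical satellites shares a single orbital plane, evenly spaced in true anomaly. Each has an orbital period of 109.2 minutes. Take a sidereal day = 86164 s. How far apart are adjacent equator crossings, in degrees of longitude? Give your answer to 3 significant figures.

6.84°

T = 109.2 min = 6552.0 s.
Single-satellite node shift = (6552.0/86164) × 360° = 27.37°.
With 4 satellites evenly phased, successive equator crossings are 27.37/4 = 6.844° apart.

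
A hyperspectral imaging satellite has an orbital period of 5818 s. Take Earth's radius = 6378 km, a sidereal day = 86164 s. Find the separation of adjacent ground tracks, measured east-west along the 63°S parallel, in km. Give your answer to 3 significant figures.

Node shift per orbit = (5818.0/86164) × 360° = 24.31°.
Equatorial spacing = 24.31 × 111.3 km/° = 2706 km.
At 63° latitude, spacing = 2706 × cos(63°) = 1228 km.

1230 km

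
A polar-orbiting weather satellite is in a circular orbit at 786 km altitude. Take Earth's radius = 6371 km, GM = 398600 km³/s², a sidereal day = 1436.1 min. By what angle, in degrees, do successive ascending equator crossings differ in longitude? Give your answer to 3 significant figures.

25.2°

Semi-major axis a = 6371 + 786 = 7157 km. Period T = 2π√(a³/μ) = 2π√(7157³/398600) = 6025.7 s = 100.43 min.
During one orbit Earth rotates (6025.7 / 86166) × 360° = 25.18°.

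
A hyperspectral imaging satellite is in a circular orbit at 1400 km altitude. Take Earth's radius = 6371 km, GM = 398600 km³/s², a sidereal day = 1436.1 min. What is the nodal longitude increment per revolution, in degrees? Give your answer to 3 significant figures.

Semi-major axis a = 6371 + 1400 = 7771 km. Period T = 2π√(a³/μ) = 2π√(7771³/398600) = 6817.5 s = 113.63 min.
During one orbit Earth rotates (6817.5 / 86166) × 360° = 28.48°.

28.5°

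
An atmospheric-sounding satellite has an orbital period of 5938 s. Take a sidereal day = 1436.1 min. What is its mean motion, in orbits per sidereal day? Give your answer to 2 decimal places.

14.51

Orbits per sidereal day = 86166 / 5938.0 = 14.511.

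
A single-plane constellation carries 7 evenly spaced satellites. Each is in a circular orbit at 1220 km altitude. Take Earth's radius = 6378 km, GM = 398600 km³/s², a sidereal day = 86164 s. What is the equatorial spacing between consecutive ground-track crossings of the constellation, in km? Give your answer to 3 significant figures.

438 km

Semi-major axis a = 6378 + 1220 = 7598 km. Period T = 2π√(a³/μ) = 2π√(7598³/398600) = 6591.1 s = 109.85 min.
Single-satellite node shift = (6591.1/86164) × 360° = 27.54°.
With 7 satellites evenly phased, successive equator crossings are 27.54/7 = 3.934° apart.
That is 3.934 × 111.3 = 438 km at the equator.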